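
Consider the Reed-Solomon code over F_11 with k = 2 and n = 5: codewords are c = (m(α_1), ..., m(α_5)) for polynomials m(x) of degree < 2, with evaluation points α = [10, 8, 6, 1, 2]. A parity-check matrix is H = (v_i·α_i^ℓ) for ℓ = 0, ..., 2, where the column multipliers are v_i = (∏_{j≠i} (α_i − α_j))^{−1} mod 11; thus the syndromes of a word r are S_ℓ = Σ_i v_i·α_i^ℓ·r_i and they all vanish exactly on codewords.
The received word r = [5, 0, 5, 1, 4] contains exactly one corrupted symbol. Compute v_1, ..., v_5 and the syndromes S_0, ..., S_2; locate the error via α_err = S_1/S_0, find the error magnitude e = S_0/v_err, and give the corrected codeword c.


S = (8, 3, 8), error at position 1, error magnitude e = 10, c = [6, 0, 5, 1, 4].

Step 1: column multipliers v_i = (∏_{j≠i}(α_i − α_j))^{−1} mod 11.
  i = 1 (α = 10): (10−8)(10−6)(10−1)(10−2) = 2·4·9·8 = 576 ≡ 4, so v_1 = 4^{−1} = 3 (mod 11).
  i = 2 (α = 8): (8−10)(8−6)(8−1)(8−2) = (−2)·2·7·6 = −168 ≡ 8, so v_2 = 8^{−1} = 7 (mod 11).
  i = 3 (α = 6): (6−10)(6−8)(6−1)(6−2) = (−4)·(−2)·5·4 = 160 ≡ 6, so v_3 = 6^{−1} = 2 (mod 11).
  i = 4 (α = 1): (1−10)(1−8)(1−6)(1−2) = (−9)·(−7)·(−5)·(−1) = 315 ≡ 7, so v_4 = 7^{−1} = 8 (mod 11).
  i = 5 (α = 2): (2−10)(2−8)(2−6)(2−1) = (−8)·(−6)·(−4)·1 = −192 ≡ 6, so v_5 = 6^{−1} = 2 (mod 11).
  v = [3, 7, 2, 8, 2].
Step 2: syndromes of r = [5, 0, 5, 1, 4] (all sums mod 11).
  S_0 = Σ v_i r_i = 3·5 + 7·0 + 2·5 + 8·1 + 2·4 = 41 ≡ 8.
  S_1 = Σ v_i α_i r_i = 3·10·5 + 7·8·0 + 2·6·5 + 8·1·1 + 2·2·4 = 234 ≡ 3.
  α_i^2 mod 11 = [1, 9, 3, 1, 4].
  S_2 = Σ v_i α_i^2 r_i = 3·1·5 + 7·9·0 + 2·3·5 + 8·1·1 + 2·4·4 = 85 ≡ 8.
  S = (8, 3, 8) ≠ 0, so r is not a codeword (an error is present).
Step 3: locate the error. For a single error e at position i, S_ℓ = v_i·e·α_i^ℓ, so α_err = S_1/S_0.
  S_0^{−1} = 8^{−1} = 7 (mod 11), so α_err = 3·7 = 21 ≡ 10 = α_1. Error position i = 1.
  Consistency check: S_2/S_1 = 8·4 = 32 ≡ 10 = α_err ✓ (single-error assumption holds).
Step 4: error magnitude e = S_0/v_1 = S_0·∏_{j≠1}(α_1 − α_j) = 8·4 = 32 ≡ 10 (mod 11).
Step 5: correct position 1: c_1 = r_1 − e = 5 − 10 ≡ 6 (mod 11). Hence c = [6, 0, 5, 1, 4].
  Check: interpolating c through the α_i gives m(x) = 9 + 3·x (degree < 2) with m(α_i) = c_i for every i, so c is indeed a codeword.


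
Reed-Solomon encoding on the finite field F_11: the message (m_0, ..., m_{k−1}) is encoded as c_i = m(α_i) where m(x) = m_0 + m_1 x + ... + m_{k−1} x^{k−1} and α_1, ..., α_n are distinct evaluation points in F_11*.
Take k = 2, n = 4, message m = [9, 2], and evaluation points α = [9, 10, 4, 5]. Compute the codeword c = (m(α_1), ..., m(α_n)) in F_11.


c = [5, 7, 6, 8]

Message polynomial: m(x) = 9 + 2·x (mod 11).
For each evaluation point α_i, compute m(α_i) mod 11:
  α_1 = 9: Horner steps 2 → 5, so m(9) = 5.
  α_2 = 10: Horner steps 2 → 7, so m(10) = 7.
  α_3 = 4: Horner steps 2 → 6, so m(4) = 6.
  α_4 = 5: Horner steps 2 → 8, so m(5) = 8.
Codeword c = [5, 7, 6, 8] ∈ F_11^4.


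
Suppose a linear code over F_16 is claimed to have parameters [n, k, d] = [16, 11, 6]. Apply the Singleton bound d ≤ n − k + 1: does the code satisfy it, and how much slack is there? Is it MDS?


Singleton RHS = n − k + 1 = 6, slack = 0, bound satisfied, MDS.

Singleton bound: d ≤ n − k + 1.
Here n = 16, k = 11, so n − k + 1 = 6.
Given d = 6, check d ≤ 6: YES.
Slack = (n − k + 1) − d = 0.
The code is MDS (slack = 0).
Description: the claimed parameters are [16, 11, 6]_16; such a code would be MDS (meets Singleton bound).


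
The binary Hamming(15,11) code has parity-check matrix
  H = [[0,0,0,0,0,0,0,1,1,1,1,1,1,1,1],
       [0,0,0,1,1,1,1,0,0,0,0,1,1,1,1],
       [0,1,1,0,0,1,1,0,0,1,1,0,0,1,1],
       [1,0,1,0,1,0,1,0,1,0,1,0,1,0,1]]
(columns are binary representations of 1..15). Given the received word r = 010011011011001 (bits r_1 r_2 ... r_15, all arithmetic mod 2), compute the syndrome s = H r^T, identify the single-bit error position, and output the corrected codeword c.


s = (1, 0, 0, 0)^T, error position = 8, corrected codeword c = 010011001011001

Compute s = H r^T mod 2 one row at a time:
  s_1 = 1 + 1 + 0 + 1 + 1 + 0 + 0 + 1 = 5 ≡ 1 (mod 2).
  s_2 = 0 + 1 + 1 + 0 + 1 + 0 + 0 + 1 = 4 ≡ 0 (mod 2).
  s_3 = 1 + 0 + 1 + 0 + 0 + 1 + 0 + 1 = 4 ≡ 0 (mod 2).
  s_4 = 0 + 0 + 1 + 0 + 1 + 1 + 0 + 1 = 4 ≡ 0 (mod 2).
s = (1, 0, 0, 0)^T — this equals column 8 of H (binary 1000), so error is at position 8.
Correct: flip bit 8 of r = 010011011011001 to get c = 010011001011001.


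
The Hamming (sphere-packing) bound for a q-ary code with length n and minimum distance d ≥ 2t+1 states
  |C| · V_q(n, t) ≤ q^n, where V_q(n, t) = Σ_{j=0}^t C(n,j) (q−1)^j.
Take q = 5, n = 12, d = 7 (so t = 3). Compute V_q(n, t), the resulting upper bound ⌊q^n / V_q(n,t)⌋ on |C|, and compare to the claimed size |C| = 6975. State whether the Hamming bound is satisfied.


V_q(n, t) = 15185, q^n = 244140625, Hamming bound = 16077, |C| = 6975 ≤ bound (satisfied).

Step 1: Compute V_q(n, t) = Σ_{j=0}^3 C(n, j) (q−1)^j.
  j = 0: C(12,0)·(4)^0 = 1·1 = 1.
  j = 1: C(12,1)·(4)^1 = 12·4 = 48.
  j = 2: C(12,2)·(4)^2 = 66·16 = 1056.
  j = 3: C(12,3)·(4)^3 = 220·64 = 14080.
  V_q(n, t) = 1 + 48 + 1056 + 14080 = 15185.
Step 2: q^n = 5^12 = 244140625.
Step 3: Hamming bound ⌊q^n / V_q(n,t)⌋ = ⌊244140625/15185⌋ = 16077.
Step 4: Compare |C| = 6975 to 16077: satisfied.
The claimed |C| lies below the Hamming bound.


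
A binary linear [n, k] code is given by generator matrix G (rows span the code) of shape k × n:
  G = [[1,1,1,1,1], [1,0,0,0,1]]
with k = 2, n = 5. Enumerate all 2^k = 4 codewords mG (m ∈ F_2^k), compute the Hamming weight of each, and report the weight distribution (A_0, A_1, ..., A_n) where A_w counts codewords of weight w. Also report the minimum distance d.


Weight distribution: A_0 = 1, A_2 = 1, A_3 = 1, A_5 = 1. Minimum distance d = 2.

Enumerate all 2^2 = 4 messages m ∈ F_2^2.
For each, compute codeword c = mG in F_2^5, then tally its weight.
  m = 00 → c = 00000, weight = 0.
  m = 10 → c = 11111, weight = 5.
  m = 01 → c = 10001, weight = 2.
  m = 11 → c = 01110, weight = 3.
Tally weights:
  weight 0: 1 codewords.
  weight 2: 1 codewords.
  weight 3: 1 codewords.
  weight 5: 1 codewords.
Minimum distance d = smallest w > 0 with A_w > 0 = 2.
Sanity: Σ A_w = 4 = 2^2 = 4 ✓.


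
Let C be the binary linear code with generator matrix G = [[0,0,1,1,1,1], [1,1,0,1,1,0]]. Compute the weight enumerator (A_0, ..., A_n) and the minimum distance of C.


Weight distribution: A_0 = 1, A_4 = 3. Minimum distance d = 4.

Enumerate all 2^2 = 4 messages m ∈ F_2^2.
For each, compute codeword c = mG in F_2^6, then tally its weight.
  m = 00 → c = 000000, weight = 0.
  m = 10 → c = 001111, weight = 4.
  m = 01 → c = 110110, weight = 4.
  m = 11 → c = 111001, weight = 4.
Tally weights:
  weight 0: 1 codewords.
  weight 4: 3 codewords.
Minimum distance d = smallest w > 0 with A_w > 0 = 4.
Sanity: Σ A_w = 4 = 2^2 = 4 ✓.


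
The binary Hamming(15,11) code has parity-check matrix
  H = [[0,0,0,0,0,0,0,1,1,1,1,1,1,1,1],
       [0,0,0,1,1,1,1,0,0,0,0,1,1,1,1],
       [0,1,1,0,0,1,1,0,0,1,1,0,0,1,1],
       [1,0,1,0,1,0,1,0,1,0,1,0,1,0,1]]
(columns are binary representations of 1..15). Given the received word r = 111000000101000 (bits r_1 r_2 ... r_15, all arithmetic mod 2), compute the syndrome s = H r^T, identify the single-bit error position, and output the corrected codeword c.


s = (0, 1, 1, 0)^T, error position = 6, corrected codeword c = 111001000101000

Compute s = H r^T mod 2 one row at a time:
  s_1 = 0 + 0 + 1 + 0 + 1 + 0 + 0 + 0 = 2 ≡ 0 (mod 2).
  s_2 = 0 + 0 + 0 + 0 + 1 + 0 + 0 + 0 = 1 ≡ 1 (mod 2).
  s_3 = 1 + 1 + 0 + 0 + 1 + 0 + 0 + 0 = 3 ≡ 1 (mod 2).
  s_4 = 1 + 1 + 0 + 0 + 0 + 0 + 0 + 0 = 2 ≡ 0 (mod 2).
s = (0, 1, 1, 0)^T — this equals column 6 of H (binary 0110), so error is at position 6.
Correct: flip bit 6 of r = 111000000101000 to get c = 111001000101000.


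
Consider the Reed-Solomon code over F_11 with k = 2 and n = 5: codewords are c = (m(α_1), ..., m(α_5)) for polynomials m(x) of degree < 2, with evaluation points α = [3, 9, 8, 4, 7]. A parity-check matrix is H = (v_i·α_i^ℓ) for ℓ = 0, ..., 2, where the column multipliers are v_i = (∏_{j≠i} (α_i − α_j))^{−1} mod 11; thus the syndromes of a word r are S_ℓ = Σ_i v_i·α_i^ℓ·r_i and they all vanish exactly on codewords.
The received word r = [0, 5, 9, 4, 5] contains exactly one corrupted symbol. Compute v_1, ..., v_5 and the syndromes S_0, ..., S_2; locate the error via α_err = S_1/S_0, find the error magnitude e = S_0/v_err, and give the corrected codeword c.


S = (5, 1, 9), error at position 2, error magnitude e = 3, c = [0, 2, 9, 4, 5].

Step 1: column multipliers v_i = (∏_{j≠i}(α_i − α_j))^{−1} mod 11.
  i = 1 (α = 3): (3−9)(3−8)(3−4)(3−7) = (−6)·(−5)·(−1)·(−4) = 120 ≡ 10, so v_1 = 10^{−1} = 10 (mod 11).
  i = 2 (α = 9): (9−3)(9−8)(9−4)(9−7) = 6·1·5·2 = 60 ≡ 5, so v_2 = 5^{−1} = 9 (mod 11).
  i = 3 (α = 8): (8−3)(8−9)(8−4)(8−7) = 5·(−1)·4·1 = −20 ≡ 2, so v_3 = 2^{−1} = 6 (mod 11).
  i = 4 (α = 4): (4−3)(4−9)(4−8)(4−7) = 1·(−5)·(−4)·(−3) = −60 ≡ 6, so v_4 = 6^{−1} = 2 (mod 11).
  i = 5 (α = 7): (7−3)(7−9)(7−8)(7−4) = 4·(−2)·(−1)·3 = 24 ≡ 2, so v_5 = 2^{−1} = 6 (mod 11).
  v = [10, 9, 6, 2, 6].
Step 2: syndromes of r = [0, 5, 9, 4, 5] (all sums mod 11).
  S_0 = Σ v_i r_i = 10·0 + 9·5 + 6·9 + 2·4 + 6·5 = 137 ≡ 5.
  S_1 = Σ v_i α_i r_i = 10·3·0 + 9·9·5 + 6·8·9 + 2·4·4 + 6·7·5 = 1079 ≡ 1.
  α_i^2 mod 11 = [9, 4, 9, 5, 5].
  S_2 = Σ v_i α_i^2 r_i = 10·9·0 + 9·4·5 + 6·9·9 + 2·5·4 + 6·5·5 = 856 ≡ 9.
  S = (5, 1, 9) ≠ 0, so r is not a codeword (an error is present).
Step 3: locate the error. For a single error e at position i, S_ℓ = v_i·e·α_i^ℓ, so α_err = S_1/S_0.
  S_0^{−1} = 5^{−1} = 9 (mod 11), so α_err = 1·9 = 9 ≡ 9 = α_2. Error position i = 2.
  Consistency check: S_2/S_1 = 9·1 = 9 ≡ 9 = α_err ✓ (single-error assumption holds).
Step 4: error magnitude e = S_0/v_2 = S_0·∏_{j≠2}(α_2 − α_j) = 5·5 = 25 ≡ 3 (mod 11).
Step 5: correct position 2: c_2 = r_2 − e = 5 − 3 ≡ 2 (mod 11). Hence c = [0, 2, 9, 4, 5].
  Check: interpolating c through the α_i gives m(x) = 10 + 4·x (degree < 2) with m(α_i) = c_i for every i, so c is indeed a codeword.


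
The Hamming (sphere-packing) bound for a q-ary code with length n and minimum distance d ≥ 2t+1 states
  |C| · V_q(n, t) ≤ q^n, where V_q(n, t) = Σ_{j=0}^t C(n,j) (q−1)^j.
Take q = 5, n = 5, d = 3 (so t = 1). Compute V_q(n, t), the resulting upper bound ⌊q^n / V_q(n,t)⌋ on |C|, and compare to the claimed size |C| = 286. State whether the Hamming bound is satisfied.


V_q(n, t) = 21, q^n = 3125, Hamming bound = 148, |C| = 286 > bound (violated).

Step 1: Compute V_q(n, t) = Σ_{j=0}^1 C(n, j) (q−1)^j.
  j = 0: C(5,0)·(4)^0 = 1·1 = 1.
  j = 1: C(5,1)·(4)^1 = 5·4 = 20.
  V_q(n, t) = 1 + 20 = 21.
Step 2: q^n = 5^5 = 3125.
Step 3: Hamming bound ⌊q^n / V_q(n,t)⌋ = ⌊3125/21⌋ = 148.
Step 4: Compare |C| = 286 to 148: violated.
The claimed |C| lies above the Hamming bound, so no 5-ary code of length 5 with d ≥ 3 can have 286 codewords.


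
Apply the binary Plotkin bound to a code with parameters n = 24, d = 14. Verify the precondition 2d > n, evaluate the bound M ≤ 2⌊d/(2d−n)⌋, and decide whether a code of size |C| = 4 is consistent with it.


Plotkin bound M ≤ 6; given |C| = 4 ≤ bound (satisfied).

Check applicability: 2d = 28, n = 24.
2d − n = 4 > 0, so Plotkin applies.
Compute d/(2d−n) = 14/4 ≈ 3.5000.
⌊d/(2d−n)⌋ = 3.
Plotkin bound: M ≤ 2·3 = 6.
Given |C| = 4, check: satisfied.
This |C| is below the Plotkin bound.


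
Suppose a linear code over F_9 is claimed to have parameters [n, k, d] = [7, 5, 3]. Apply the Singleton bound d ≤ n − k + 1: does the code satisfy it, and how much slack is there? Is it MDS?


Singleton RHS = n − k + 1 = 3, slack = 0, bound satisfied, MDS.

Singleton bound: d ≤ n − k + 1.
Here n = 7, k = 5, so n − k + 1 = 3.
Given d = 3, check d ≤ 3: YES.
Slack = (n − k + 1) − d = 0.
The code is MDS (slack = 0).
Description: the claimed parameters are [7, 5, 3]_9; such a code would be MDS (meets Singleton bound).


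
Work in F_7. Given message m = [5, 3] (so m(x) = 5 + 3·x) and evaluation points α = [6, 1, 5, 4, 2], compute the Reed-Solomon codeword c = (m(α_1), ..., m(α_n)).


c = [2, 1, 6, 3, 4]

Message polynomial: m(x) = 5 + 3·x (mod 7).
For each evaluation point α_i, compute m(α_i) mod 7:
  α_1 = 6: Horner steps 3 → 2, so m(6) = 2.
  α_2 = 1: Horner steps 3 → 1, so m(1) = 1.
  α_3 = 5: Horner steps 3 → 6, so m(5) = 6.
  α_4 = 4: Horner steps 3 → 3, so m(4) = 3.
  α_5 = 2: Horner steps 3 → 4, so m(2) = 4.
Codeword c = [2, 1, 6, 3, 4] ∈ F_7^5.


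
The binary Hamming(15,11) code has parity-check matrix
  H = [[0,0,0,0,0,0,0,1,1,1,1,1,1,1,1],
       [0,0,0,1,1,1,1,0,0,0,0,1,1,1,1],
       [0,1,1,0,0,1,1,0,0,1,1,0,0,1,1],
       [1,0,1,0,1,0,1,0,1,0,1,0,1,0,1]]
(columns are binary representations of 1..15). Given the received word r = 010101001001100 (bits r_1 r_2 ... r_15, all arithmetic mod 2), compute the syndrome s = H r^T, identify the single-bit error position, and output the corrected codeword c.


s = (1, 0, 0, 0)^T, error position = 8, corrected codeword c = 010101011001100

Compute s = H r^T mod 2 one row at a time:
  s_1 = 0 + 1 + 0 + 0 + 1 + 1 + 0 + 0 = 3 ≡ 1 (mod 2).
  s_2 = 1 + 0 + 1 + 0 + 1 + 1 + 0 + 0 = 4 ≡ 0 (mod 2).
  s_3 = 1 + 0 + 1 + 0 + 0 + 0 + 0 + 0 = 2 ≡ 0 (mod 2).
  s_4 = 0 + 0 + 0 + 0 + 1 + 0 + 1 + 0 = 2 ≡ 0 (mod 2).
s = (1, 0, 0, 0)^T — this equals column 8 of H (binary 1000), so error is at position 8.
Correct: flip bit 8 of r = 010101001001100 to get c = 010101011001100.


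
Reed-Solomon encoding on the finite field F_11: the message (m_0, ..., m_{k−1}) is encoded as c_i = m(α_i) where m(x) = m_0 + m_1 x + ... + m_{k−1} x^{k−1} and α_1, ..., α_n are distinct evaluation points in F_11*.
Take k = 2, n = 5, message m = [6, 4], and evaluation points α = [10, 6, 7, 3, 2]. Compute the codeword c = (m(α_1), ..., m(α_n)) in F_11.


c = [2, 8, 1, 7, 3]

Message polynomial: m(x) = 6 + 4·x (mod 11).
For each evaluation point α_i, compute m(α_i) mod 11:
  α_1 = 10: Horner steps 4 → 2, so m(10) = 2.
  α_2 = 6: Horner steps 4 → 8, so m(6) = 8.
  α_3 = 7: Horner steps 4 → 1, so m(7) = 1.
  α_4 = 3: Horner steps 4 → 7, so m(3) = 7.
  α_5 = 2: Horner steps 4 → 3, so m(2) = 3.
Codeword c = [2, 8, 1, 7, 3] ∈ F_11^5.


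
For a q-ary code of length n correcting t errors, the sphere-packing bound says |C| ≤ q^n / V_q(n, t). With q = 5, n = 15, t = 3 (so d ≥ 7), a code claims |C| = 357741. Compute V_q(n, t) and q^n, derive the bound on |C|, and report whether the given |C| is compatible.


V_q(n, t) = 30861, q^n = 30517578125, Hamming bound = 988871, |C| = 357741 ≤ bound (satisfied).

Step 1: Compute V_q(n, t) = Σ_{j=0}^3 C(n, j) (q−1)^j.
  j = 0: C(15,0)·(4)^0 = 1·1 = 1.
  j = 1: C(15,1)·(4)^1 = 15·4 = 60.
  j = 2: C(15,2)·(4)^2 = 105·16 = 1680.
  j = 3: C(15,3)·(4)^3 = 455·64 = 29120.
  V_q(n, t) = 1 + 60 + 1680 + 29120 = 30861.
Step 2: q^n = 5^15 = 30517578125.
Step 3: Hamming bound ⌊q^n / V_q(n,t)⌋ = ⌊30517578125/30861⌋ = 988871.
Step 4: Compare |C| = 357741 to 988871: satisfied.
The claimed |C| lies below the Hamming bound.


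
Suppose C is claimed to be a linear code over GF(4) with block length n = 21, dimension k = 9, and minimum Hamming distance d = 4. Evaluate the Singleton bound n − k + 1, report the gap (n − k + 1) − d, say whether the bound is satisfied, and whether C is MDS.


Singleton RHS = n − k + 1 = 13, slack = 9, bound satisfied, not MDS.

Singleton bound: d ≤ n − k + 1.
Here n = 21, k = 9, so n − k + 1 = 13.
Given d = 4, check d ≤ 13: YES.
Slack = (n − k + 1) − d = 9.
The code is NOT MDS (slack = 9 > 0).
Description: the claimed parameters are [21, 9, 4]_4; such a code would be non-MDS.


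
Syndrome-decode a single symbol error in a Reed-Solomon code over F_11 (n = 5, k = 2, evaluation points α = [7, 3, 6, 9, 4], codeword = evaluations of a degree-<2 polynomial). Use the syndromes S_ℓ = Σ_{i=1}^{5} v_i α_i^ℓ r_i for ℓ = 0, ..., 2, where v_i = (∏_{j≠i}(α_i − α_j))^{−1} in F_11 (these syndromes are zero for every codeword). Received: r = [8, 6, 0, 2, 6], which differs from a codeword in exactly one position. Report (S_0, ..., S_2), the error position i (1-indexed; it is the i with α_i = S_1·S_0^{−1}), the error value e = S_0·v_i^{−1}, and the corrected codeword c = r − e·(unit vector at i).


S = (5, 4, 1), error at position 2, error magnitude e = 8, c = [8, 9, 0, 2, 6].

Step 1: column multipliers v_i = (∏_{j≠i}(α_i − α_j))^{−1} mod 11.
  i = 1 (α = 7): (7−3)(7−6)(7−9)(7−4) = 4·1·(−2)·3 = −24 ≡ 9, so v_1 = 9^{−1} = 5 (mod 11).
  i = 2 (α = 3): (3−7)(3−6)(3−9)(3−4) = (−4)·(−3)·(−6)·(−1) = 72 ≡ 6, so v_2 = 6^{−1} = 2 (mod 11).
  i = 3 (α = 6): (6−7)(6−3)(6−9)(6−4) = (−1)·3·(−3)·2 = 18 ≡ 7, so v_3 = 7^{−1} = 8 (mod 11).
  i = 4 (α = 9): (9−7)(9−3)(9−6)(9−4) = 2·6·3·5 = 180 ≡ 4, so v_4 = 4^{−1} = 3 (mod 11).
  i = 5 (α = 4): (4−7)(4−3)(4−6)(4−9) = (−3)·1·(−2)·(−5) = −30 ≡ 3, so v_5 = 3^{−1} = 4 (mod 11).
  v = [5, 2, 8, 3, 4].
Step 2: syndromes of r = [8, 6, 0, 2, 6] (all sums mod 11).
  S_0 = Σ v_i r_i = 5·8 + 2·6 + 8·0 + 3·2 + 4·6 = 82 ≡ 5.
  S_1 = Σ v_i α_i r_i = 5·7·8 + 2·3·6 + 8·6·0 + 3·9·2 + 4·4·6 = 466 ≡ 4.
  α_i^2 mod 11 = [5, 9, 3, 4, 5].
  S_2 = Σ v_i α_i^2 r_i = 5·5·8 + 2·9·6 + 8·3·0 + 3·4·2 + 4·5·6 = 452 ≡ 1.
  S = (5, 4, 1) ≠ 0, so r is not a codeword (an error is present).
Step 3: locate the error. For a single error e at position i, S_ℓ = v_i·e·α_i^ℓ, so α_err = S_1/S_0.
  S_0^{−1} = 5^{−1} = 9 (mod 11), so α_err = 4·9 = 36 ≡ 3 = α_2. Error position i = 2.
  Consistency check: S_2/S_1 = 1·3 = 3 ≡ 3 = α_err ✓ (single-error assumption holds).
Step 4: error magnitude e = S_0/v_2 = S_0·∏_{j≠2}(α_2 − α_j) = 5·6 = 30 ≡ 8 (mod 11).
Step 5: correct position 2: c_2 = r_2 − e = 6 − 8 ≡ 9 (mod 11). Hence c = [8, 9, 0, 2, 6].
  Check: interpolating c through the α_i gives m(x) = 7 + 8·x (degree < 2) with m(α_i) = c_i for every i, so c is indeed a codeword.


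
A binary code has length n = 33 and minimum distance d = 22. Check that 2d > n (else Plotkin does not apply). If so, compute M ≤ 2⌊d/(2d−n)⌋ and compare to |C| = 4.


Plotkin bound M ≤ 4; given |C| = 4 ≤ bound (satisfied).

Check applicability: 2d = 44, n = 33.
2d − n = 11 > 0, so Plotkin applies.
Compute d/(2d−n) = 22/11 ≈ 2.0000.
⌊d/(2d−n)⌋ = 2.
Plotkin bound: M ≤ 2·2 = 4.
Given |C| = 4, check: satisfied.
This |C| is at the Plotkin bound.


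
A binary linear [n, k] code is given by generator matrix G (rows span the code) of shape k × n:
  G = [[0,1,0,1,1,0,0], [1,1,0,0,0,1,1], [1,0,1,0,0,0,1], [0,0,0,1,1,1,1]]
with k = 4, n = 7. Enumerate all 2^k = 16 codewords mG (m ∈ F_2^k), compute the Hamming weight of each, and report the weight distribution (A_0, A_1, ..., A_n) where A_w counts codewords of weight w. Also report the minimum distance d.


Weight distribution: A_0 = 1, A_1 = 1, A_2 = 1, A_3 = 4, A_4 = 5, A_5 = 3, A_6 = 1. Minimum distance d = 1.

Enumerate all 2^4 = 16 messages m ∈ F_2^4.
For each, compute codeword c = mG in F_2^7, then tally its weight.
  m = 0000 → c = 0000000, weight = 0.
  m = 1000 → c = 0101100, weight = 3.
  m = 0100 → c = 1100011, weight = 4.
  m = 1100 → c = 1001111, weight = 5.
  m = 0010 → c = 1010001, weight = 3.
  m = 1010 → c = 1111101, weight = 6.
  m = 0110 → c = 0110010, weight = 3.
  m = 1110 → c = 0011110, weight = 4.
  m = 0001 → c = 0001111, weight = 4.
  m = 1001 → c = 0100011, weight = 3.
  m = 0101 → c = 1101100, weight = 4.
  m = 1101 → c = 1000000, weight = 1.
  m = 0011 → c = 1011110, weight = 5.
  m = 1011 → c = 1110010, weight = 4.
  m = 0111 → c = 0111101, weight = 5.
  m = 1111 → c = 0010001, weight = 2.
Tally weights:
  weight 0: 1 codewords.
  weight 1: 1 codewords.
  weight 2: 1 codewords.
  weight 3: 4 codewords.
  weight 4: 5 codewords.
  weight 5: 3 codewords.
  weight 6: 1 codewords.
Minimum distance d = smallest w > 0 with A_w > 0 = 1.
Sanity: Σ A_w = 16 = 2^4 = 16 ✓.


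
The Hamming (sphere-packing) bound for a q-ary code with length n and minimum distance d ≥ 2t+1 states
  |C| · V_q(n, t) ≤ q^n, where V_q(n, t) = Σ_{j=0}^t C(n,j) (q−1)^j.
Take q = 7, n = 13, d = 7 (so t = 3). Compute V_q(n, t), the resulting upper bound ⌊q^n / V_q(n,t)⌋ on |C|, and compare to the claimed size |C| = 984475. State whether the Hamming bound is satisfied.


V_q(n, t) = 64663, q^n = 96889010407, Hamming bound = 1498368, |C| = 984475 ≤ bound (satisfied).

Step 1: Compute V_q(n, t) = Σ_{j=0}^3 C(n, j) (q−1)^j.
  j = 0: C(13,0)·(6)^0 = 1·1 = 1.
  j = 1: C(13,1)·(6)^1 = 13·6 = 78.
  j = 2: C(13,2)·(6)^2 = 78·36 = 2808.
  j = 3: C(13,3)·(6)^3 = 286·216 = 61776.
  V_q(n, t) = 1 + 78 + 2808 + 61776 = 64663.
Step 2: q^n = 7^13 = 96889010407.
Step 3: Hamming bound ⌊q^n / V_q(n,t)⌋ = ⌊96889010407/64663⌋ = 1498368.
Step 4: Compare |C| = 984475 to 1498368: satisfied.
The claimed |C| lies below the Hamming bound.


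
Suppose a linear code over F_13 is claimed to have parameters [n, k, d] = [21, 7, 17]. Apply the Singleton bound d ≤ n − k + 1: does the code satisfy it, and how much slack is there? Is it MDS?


Singleton RHS = n − k + 1 = 15, slack = -2, bound violated (no such code; not MDS).

Singleton bound: d ≤ n − k + 1.
Here n = 21, k = 7, so n − k + 1 = 15.
Given d = 17, check d ≤ 15: NO.
Slack = (n − k + 1) − d = -2.
The slack is negative: d = 17 exceeds n − k + 1 = 15 by 2, so the Singleton bound is violated and no linear [21, 7, 17]_13 code can exist. In particular it is not MDS (MDS requires d = n − k + 1 exactly).
Description: the claimed parameters are [21, 7, 17]_13; such a code would be impossible (violates the Singleton bound).


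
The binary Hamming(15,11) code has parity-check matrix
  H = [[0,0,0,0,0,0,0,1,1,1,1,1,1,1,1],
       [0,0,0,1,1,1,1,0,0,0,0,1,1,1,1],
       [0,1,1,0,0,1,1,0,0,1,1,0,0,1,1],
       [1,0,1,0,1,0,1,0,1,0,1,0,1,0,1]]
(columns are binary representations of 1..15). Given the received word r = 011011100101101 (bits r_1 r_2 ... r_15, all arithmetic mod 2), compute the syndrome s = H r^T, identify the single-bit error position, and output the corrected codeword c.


s = (0, 0, 0, 1)^T, error position = 1, corrected codeword c = 111011100101101

Compute s = H r^T mod 2 one row at a time:
  s_1 = 0 + 0 + 1 + 0 + 1 + 1 + 0 + 1 = 4 ≡ 0 (mod 2).
  s_2 = 0 + 1 + 1 + 1 + 1 + 1 + 0 + 1 = 6 ≡ 0 (mod 2).
  s_3 = 1 + 1 + 1 + 1 + 1 + 0 + 0 + 1 = 6 ≡ 0 (mod 2).
  s_4 = 0 + 1 + 1 + 1 + 0 + 0 + 1 + 1 = 5 ≡ 1 (mod 2).
s = (0, 0, 0, 1)^T — this equals column 1 of H (binary 0001), so error is at position 1.
Correct: flip bit 1 of r = 011011100101101 to get c = 111011100101101.


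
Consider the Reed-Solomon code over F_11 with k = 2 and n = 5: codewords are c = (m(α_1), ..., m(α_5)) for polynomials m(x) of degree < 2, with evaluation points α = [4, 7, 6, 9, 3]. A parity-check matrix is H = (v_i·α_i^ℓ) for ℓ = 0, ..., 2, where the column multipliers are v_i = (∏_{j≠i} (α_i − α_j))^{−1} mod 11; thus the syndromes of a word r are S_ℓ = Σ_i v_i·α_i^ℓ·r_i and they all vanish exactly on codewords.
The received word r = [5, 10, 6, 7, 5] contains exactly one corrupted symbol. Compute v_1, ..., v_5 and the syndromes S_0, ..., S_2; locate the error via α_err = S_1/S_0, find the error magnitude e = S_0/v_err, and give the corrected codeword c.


S = (6, 2, 8), error at position 1, error magnitude e = 7, c = [9, 10, 6, 7, 5].

Step 1: column multipliers v_i = (∏_{j≠i}(α_i − α_j))^{−1} mod 11.
  i = 1 (α = 4): (4−7)(4−6)(4−9)(4−3) = (−3)·(−2)·(−5)·1 = −30 ≡ 3, so v_1 = 3^{−1} = 4 (mod 11).
  i = 2 (α = 7): (7−4)(7−6)(7−9)(7−3) = 3·1·(−2)·4 = −24 ≡ 9, so v_2 = 9^{−1} = 5 (mod 11).
  i = 3 (α = 6): (6−4)(6−7)(6−9)(6−3) = 2·(−1)·(−3)·3 = 18 ≡ 7, so v_3 = 7^{−1} = 8 (mod 11).
  i = 4 (α = 9): (9−4)(9−7)(9−6)(9−3) = 5·2·3·6 = 180 ≡ 4, so v_4 = 4^{−1} = 3 (mod 11).
  i = 5 (α = 3): (3−4)(3−7)(3−6)(3−9) = (−1)·(−4)·(−3)·(−6) = 72 ≡ 6, so v_5 = 6^{−1} = 2 (mod 11).
  v = [4, 5, 8, 3, 2].
Step 2: syndromes of r = [5, 10, 6, 7, 5] (all sums mod 11).
  S_0 = Σ v_i r_i = 4·5 + 5·10 + 8·6 + 3·7 + 2·5 = 149 ≡ 6.
  S_1 = Σ v_i α_i r_i = 4·4·5 + 5·7·10 + 8·6·6 + 3·9·7 + 2·3·5 = 937 ≡ 2.
  α_i^2 mod 11 = [5, 5, 3, 4, 9].
  S_2 = Σ v_i α_i^2 r_i = 4·5·5 + 5·5·10 + 8·3·6 + 3·4·7 + 2·9·5 = 668 ≡ 8.
  S = (6, 2, 8) ≠ 0, so r is not a codeword (an error is present).
Step 3: locate the error. For a single error e at position i, S_ℓ = v_i·e·α_i^ℓ, so α_err = S_1/S_0.
  S_0^{−1} = 6^{−1} = 2 (mod 11), so α_err = 2·2 = 4 ≡ 4 = α_1. Error position i = 1.
  Consistency check: S_2/S_1 = 8·6 = 48 ≡ 4 = α_err ✓ (single-error assumption holds).
Step 4: error magnitude e = S_0/v_1 = S_0·∏_{j≠1}(α_1 − α_j) = 6·3 = 18 ≡ 7 (mod 11).
Step 5: correct position 1: c_1 = r_1 − e = 5 − 7 ≡ 9 (mod 11). Hence c = [9, 10, 6, 7, 5].
  Check: interpolating c through the α_i gives m(x) = 4 + 4·x (degree < 2) with m(α_i) = c_i for every i, so c is indeed a codeword.


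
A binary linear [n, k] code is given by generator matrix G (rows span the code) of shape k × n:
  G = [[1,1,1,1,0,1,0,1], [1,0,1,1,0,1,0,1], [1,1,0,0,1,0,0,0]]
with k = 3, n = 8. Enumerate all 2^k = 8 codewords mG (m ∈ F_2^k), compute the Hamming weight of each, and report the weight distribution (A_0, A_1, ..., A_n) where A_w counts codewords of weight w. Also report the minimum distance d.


Weight distribution: A_0 = 1, A_1 = 1, A_2 = 1, A_3 = 1, A_5 = 2, A_6 = 2. Minimum distance d = 1.

Enumerate all 2^3 = 8 messages m ∈ F_2^3.
For each, compute codeword c = mG in F_2^8, then tally its weight.
  m = 000 → c = 00000000, weight = 0.
  m = 100 → c = 11110101, weight = 6.
  m = 010 → c = 10110101, weight = 5.
  m = 110 → c = 01000000, weight = 1.
  m = 001 → c = 11001000, weight = 3.
  m = 101 → c = 00111101, weight = 5.
  m = 011 → c = 01111101, weight = 6.
  m = 111 → c = 10001000, weight = 2.
Tally weights:
  weight 0: 1 codewords.
  weight 1: 1 codewords.
  weight 2: 1 codewords.
  weight 3: 1 codewords.
  weight 5: 2 codewords.
  weight 6: 2 codewords.
Minimum distance d = smallest w > 0 with A_w > 0 = 1.
Sanity: Σ A_w = 8 = 2^3 = 8 ✓.


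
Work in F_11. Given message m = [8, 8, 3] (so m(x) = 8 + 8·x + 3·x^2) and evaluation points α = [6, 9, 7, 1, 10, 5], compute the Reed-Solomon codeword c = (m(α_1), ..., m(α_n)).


c = [10, 4, 2, 8, 3, 2]

Message polynomial: m(x) = 8 + 8·x + 3·x^2 (mod 11).
For each evaluation point α_i, compute m(α_i) mod 11:
  α_1 = 6: Horner steps 3 → 4 → 10, so m(6) = 10.
  α_2 = 9: Horner steps 3 → 2 → 4, so m(9) = 4.
  α_3 = 7: Horner steps 3 → 7 → 2, so m(7) = 2.
  α_4 = 1: Horner steps 3 → 0 → 8, so m(1) = 8.
  α_5 = 10: Horner steps 3 → 5 → 3, so m(10) = 3.
  α_6 = 5: Horner steps 3 → 1 → 2, so m(5) = 2.
Codeword c = [10, 4, 2, 8, 3, 2] ∈ F_11^6.


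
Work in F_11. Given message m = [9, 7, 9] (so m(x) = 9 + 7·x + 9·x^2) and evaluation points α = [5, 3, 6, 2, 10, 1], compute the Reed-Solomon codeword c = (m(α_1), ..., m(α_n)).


c = [5, 1, 1, 4, 0, 3]

Message polynomial: m(x) = 9 + 7·x + 9·x^2 (mod 11).
For each evaluation point α_i, compute m(α_i) mod 11:
  α_1 = 5: Horner steps 9 → 8 → 5, so m(5) = 5.
  α_2 = 3: Horner steps 9 → 1 → 1, so m(3) = 1.
  α_3 = 6: Horner steps 9 → 6 → 1, so m(6) = 1.
  α_4 = 2: Horner steps 9 → 3 → 4, so m(2) = 4.
  α_5 = 10: Horner steps 9 → 9 → 0, so m(10) = 0.
  α_6 = 1: Horner steps 9 → 5 → 3, so m(1) = 3.
Codeword c = [5, 1, 1, 4, 0, 3] ∈ F_11^6.


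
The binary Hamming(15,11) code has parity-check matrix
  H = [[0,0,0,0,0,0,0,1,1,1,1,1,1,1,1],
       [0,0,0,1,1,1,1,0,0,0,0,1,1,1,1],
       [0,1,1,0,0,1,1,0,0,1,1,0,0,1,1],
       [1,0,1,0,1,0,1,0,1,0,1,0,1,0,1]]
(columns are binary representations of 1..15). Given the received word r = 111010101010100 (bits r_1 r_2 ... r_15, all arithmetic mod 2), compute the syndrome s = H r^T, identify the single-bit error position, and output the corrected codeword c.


s = (1, 1, 0, 1)^T, error position = 13, corrected codeword c = 111010101010000

Compute s = H r^T mod 2 one row at a time:
  s_1 = 0 + 1 + 0 + 1 + 0 + 1 + 0 + 0 = 3 ≡ 1 (mod 2).
  s_2 = 0 + 1 + 0 + 1 + 0 + 1 + 0 + 0 = 3 ≡ 1 (mod 2).
  s_3 = 1 + 1 + 0 + 1 + 0 + 1 + 0 + 0 = 4 ≡ 0 (mod 2).
  s_4 = 1 + 1 + 1 + 1 + 1 + 1 + 1 + 0 = 7 ≡ 1 (mod 2).
s = (1, 1, 0, 1)^T — this equals column 13 of H (binary 1101), so error is at position 13.
Correct: flip bit 13 of r = 111010101010100 to get c = 111010101010000.


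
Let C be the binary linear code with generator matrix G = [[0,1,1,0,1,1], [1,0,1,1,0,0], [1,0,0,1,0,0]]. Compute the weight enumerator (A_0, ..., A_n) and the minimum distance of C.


Weight distribution: A_0 = 1, A_1 = 1, A_2 = 1, A_3 = 2, A_4 = 1, A_5 = 1, A_6 = 1. Minimum distance d = 1.

Enumerate all 2^3 = 8 messages m ∈ F_2^3.
For each, compute codeword c = mG in F_2^6, then tally its weight.
  m = 000 → c = 000000, weight = 0.
  m = 100 → c = 011011, weight = 4.
  m = 010 → c = 101100, weight = 3.
  m = 110 → c = 110111, weight = 5.
  m = 001 → c = 100100, weight = 2.
  m = 101 → c = 111111, weight = 6.
  m = 011 → c = 001000, weight = 1.
  m = 111 → c = 010011, weight = 3.
Tally weights:
  weight 0: 1 codewords.
  weight 1: 1 codewords.
  weight 2: 1 codewords.
  weight 3: 2 codewords.
  weight 4: 1 codewords.
  weight 5: 1 codewords.
  weight 6: 1 codewords.
Minimum distance d = smallest w > 0 with A_w > 0 = 1.
Sanity: Σ A_w = 8 = 2^3 = 8 ✓.


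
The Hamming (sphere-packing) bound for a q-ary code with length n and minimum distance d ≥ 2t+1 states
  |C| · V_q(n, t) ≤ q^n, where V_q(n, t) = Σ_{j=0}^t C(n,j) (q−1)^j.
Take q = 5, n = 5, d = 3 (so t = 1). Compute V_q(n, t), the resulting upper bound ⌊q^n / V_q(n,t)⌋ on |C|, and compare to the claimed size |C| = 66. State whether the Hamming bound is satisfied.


V_q(n, t) = 21, q^n = 3125, Hamming bound = 148, |C| = 66 ≤ bound (satisfied).

Step 1: Compute V_q(n, t) = Σ_{j=0}^1 C(n, j) (q−1)^j.
  j = 0: C(5,0)·(4)^0 = 1·1 = 1.
  j = 1: C(5,1)·(4)^1 = 5·4 = 20.
  V_q(n, t) = 1 + 20 = 21.
Step 2: q^n = 5^5 = 3125.
Step 3: Hamming bound ⌊q^n / V_q(n,t)⌋ = ⌊3125/21⌋ = 148.
Step 4: Compare |C| = 66 to 148: satisfied.
The claimed |C| lies below the Hamming bound.


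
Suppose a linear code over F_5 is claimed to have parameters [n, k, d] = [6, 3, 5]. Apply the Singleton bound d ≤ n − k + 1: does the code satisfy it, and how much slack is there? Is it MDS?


Singleton RHS = n − k + 1 = 4, slack = -1, bound violated (no such code; not MDS).

Singleton bound: d ≤ n − k + 1.
Here n = 6, k = 3, so n − k + 1 = 4.
Given d = 5, check d ≤ 4: NO.
Slack = (n − k + 1) − d = -1.
The slack is negative: d = 5 exceeds n − k + 1 = 4 by 1, so the Singleton bound is violated and no linear [6, 3, 5]_5 code can exist. In particular it is not MDS (MDS requires d = n − k + 1 exactly).
Description: the claimed parameters are [6, 3, 5]_5; such a code would be impossible (violates the Singleton bound).


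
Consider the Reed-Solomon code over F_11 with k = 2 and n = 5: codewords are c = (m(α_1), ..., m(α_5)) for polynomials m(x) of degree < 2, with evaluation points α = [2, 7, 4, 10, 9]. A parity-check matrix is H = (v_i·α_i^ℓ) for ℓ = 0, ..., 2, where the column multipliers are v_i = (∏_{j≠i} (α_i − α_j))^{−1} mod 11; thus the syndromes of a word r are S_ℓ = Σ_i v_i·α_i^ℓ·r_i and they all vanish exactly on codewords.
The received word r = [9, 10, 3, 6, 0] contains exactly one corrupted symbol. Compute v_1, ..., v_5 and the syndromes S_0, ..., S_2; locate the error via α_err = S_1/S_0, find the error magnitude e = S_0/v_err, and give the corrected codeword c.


S = (4, 8, 5), error at position 1, error magnitude e = 7, c = [2, 10, 3, 6, 0].

Step 1: column multipliers v_i = (∏_{j≠i}(α_i − α_j))^{−1} mod 11.
  i = 1 (α = 2): (2−7)(2−4)(2−10)(2−9) = (−5)·(−2)·(−8)·(−7) = 560 ≡ 10, so v_1 = 10^{−1} = 10 (mod 11).
  i = 2 (α = 7): (7−2)(7−4)(7−10)(7−9) = 5·3·(−3)·(−2) = 90 ≡ 2, so v_2 = 2^{−1} = 6 (mod 11).
  i = 3 (α = 4): (4−2)(4−7)(4−10)(4−9) = 2·(−3)·(−6)·(−5) = −180 ≡ 7, so v_3 = 7^{−1} = 8 (mod 11).
  i = 4 (α = 10): (10−2)(10−7)(10−4)(10−9) = 8·3·6·1 = 144 ≡ 1, so v_4 = 1^{−1} = 1 (mod 11).
  i = 5 (α = 9): (9−2)(9−7)(9−4)(9−10) = 7·2·5·(−1) = −70 ≡ 7, so v_5 = 7^{−1} = 8 (mod 11).
  v = [10, 6, 8, 1, 8].
Step 2: syndromes of r = [9, 10, 3, 6, 0] (all sums mod 11).
  S_0 = Σ v_i r_i = 10·9 + 6·10 + 8·3 + 1·6 + 8·0 = 180 ≡ 4.
  S_1 = Σ v_i α_i r_i = 10·2·9 + 6·7·10 + 8·4·3 + 1·10·6 + 8·9·0 = 756 ≡ 8.
  α_i^2 mod 11 = [4, 5, 5, 1, 4].
  S_2 = Σ v_i α_i^2 r_i = 10·4·9 + 6·5·10 + 8·5·3 + 1·1·6 + 8·4·0 = 786 ≡ 5.
  S = (4, 8, 5) ≠ 0, so r is not a codeword (an error is present).
Step 3: locate the error. For a single error e at position i, S_ℓ = v_i·e·α_i^ℓ, so α_err = S_1/S_0.
  S_0^{−1} = 4^{−1} = 3 (mod 11), so α_err = 8·3 = 24 ≡ 2 = α_1. Error position i = 1.
  Consistency check: S_2/S_1 = 5·7 = 35 ≡ 2 = α_err ✓ (single-error assumption holds).
Step 4: error magnitude e = S_0/v_1 = S_0·∏_{j≠1}(α_1 − α_j) = 4·10 = 40 ≡ 7 (mod 11).
Step 5: correct position 1: c_1 = r_1 − e = 9 − 7 ≡ 2 (mod 11). Hence c = [2, 10, 3, 6, 0].
  Check: interpolating c through the α_i gives m(x) = 1 + 6·x (degree < 2) with m(α_i) = c_i for every i, so c is indeed a codeword.


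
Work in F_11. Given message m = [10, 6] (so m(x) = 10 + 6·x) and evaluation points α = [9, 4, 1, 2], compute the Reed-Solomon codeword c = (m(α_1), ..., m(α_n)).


c = [9, 1, 5, 0]

Message polynomial: m(x) = 10 + 6·x (mod 11).
For each evaluation point α_i, compute m(α_i) mod 11:
  α_1 = 9: Horner steps 6 → 9, so m(9) = 9.
  α_2 = 4: Horner steps 6 → 1, so m(4) = 1.
  α_3 = 1: Horner steps 6 → 5, so m(1) = 5.
  α_4 = 2: Horner steps 6 → 0, so m(2) = 0.
Codeword c = [9, 1, 5, 0] ∈ F_11^4.


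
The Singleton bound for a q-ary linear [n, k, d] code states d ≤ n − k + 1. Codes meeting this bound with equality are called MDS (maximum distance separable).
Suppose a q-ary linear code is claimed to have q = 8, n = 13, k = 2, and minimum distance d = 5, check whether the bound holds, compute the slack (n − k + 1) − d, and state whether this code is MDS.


Singleton RHS = n − k + 1 = 12, slack = 7, bound satisfied, not MDS.

Singleton bound: d ≤ n − k + 1.
Here n = 13, k = 2, so n − k + 1 = 12.
Given d = 5, check d ≤ 12: YES.
Slack = (n − k + 1) − d = 7.
The code is NOT MDS (slack = 7 > 0).
Description: the claimed parameters are [13, 2, 5]_8; such a code would be non-MDS.


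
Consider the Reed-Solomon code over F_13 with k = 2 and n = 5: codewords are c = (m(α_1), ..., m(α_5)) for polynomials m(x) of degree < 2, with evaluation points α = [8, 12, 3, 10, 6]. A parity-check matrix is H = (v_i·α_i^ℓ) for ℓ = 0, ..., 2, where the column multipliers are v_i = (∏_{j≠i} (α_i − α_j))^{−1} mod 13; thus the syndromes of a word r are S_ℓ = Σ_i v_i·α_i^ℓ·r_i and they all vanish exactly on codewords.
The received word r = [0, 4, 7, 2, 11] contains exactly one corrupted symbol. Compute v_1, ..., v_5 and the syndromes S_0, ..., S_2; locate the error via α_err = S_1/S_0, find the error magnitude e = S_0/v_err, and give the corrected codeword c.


S = (10, 4, 12), error at position 3, error magnitude e = 12, c = [0, 4, 8, 2, 11].

Step 1: column multipliers v_i = (∏_{j≠i}(α_i − α_j))^{−1} mod 13.
  i = 1 (α = 8): (8−12)(8−3)(8−10)(8−6) = (−4)·5·(−2)·2 = 80 ≡ 2, so v_1 = 2^{−1} = 7 (mod 13).
  i = 2 (α = 12): (12−8)(12−3)(12−10)(12−6) = 4·9·2·6 = 432 ≡ 3, so v_2 = 3^{−1} = 9 (mod 13).
  i = 3 (α = 3): (3−8)(3−12)(3−10)(3−6) = (−5)·(−9)·(−7)·(−3) = 945 ≡ 9, so v_3 = 9^{−1} = 3 (mod 13).
  i = 4 (α = 10): (10−8)(10−12)(10−3)(10−6) = 2·(−2)·7·4 = −112 ≡ 5, so v_4 = 5^{−1} = 8 (mod 13).
  i = 5 (α = 6): (6−8)(6−12)(6−3)(6−10) = (−2)·(−6)·3·(−4) = −144 ≡ 12, so v_5 = 12^{−1} = 12 (mod 13).
  v = [7, 9, 3, 8, 12].
Step 2: syndromes of r = [0, 4, 7, 2, 11] (all sums mod 13).
  S_0 = Σ v_i r_i = 7·0 + 9·4 + 3·7 + 8·2 + 12·11 = 205 ≡ 10.
  S_1 = Σ v_i α_i r_i = 7·8·0 + 9·12·4 + 3·3·7 + 8·10·2 + 12·6·11 = 1447 ≡ 4.
  α_i^2 mod 13 = [12, 1, 9, 9, 10].
  S_2 = Σ v_i α_i^2 r_i = 7·12·0 + 9·1·4 + 3·9·7 + 8·9·2 + 12·10·11 = 1689 ≡ 12.
  S = (10, 4, 12) ≠ 0, so r is not a codeword (an error is present).
Step 3: locate the error. For a single error e at position i, S_ℓ = v_i·e·α_i^ℓ, so α_err = S_1/S_0.
  S_0^{−1} = 10^{−1} = 4 (mod 13), so α_err = 4·4 = 16 ≡ 3 = α_3. Error position i = 3.
  Consistency check: S_2/S_1 = 12·10 = 120 ≡ 3 = α_err ✓ (single-error assumption holds).
Step 4: error magnitude e = S_0/v_3 = S_0·∏_{j≠3}(α_3 − α_j) = 10·9 = 90 ≡ 12 (mod 13).
Step 5: correct position 3: c_3 = r_3 − e = 7 − 12 ≡ 8 (mod 13). Hence c = [0, 4, 8, 2, 11].
  Check: interpolating c through the α_i gives m(x) = 5 + 1·x (degree < 2) with m(α_i) = c_i for every i, so c is indeed a codeword.


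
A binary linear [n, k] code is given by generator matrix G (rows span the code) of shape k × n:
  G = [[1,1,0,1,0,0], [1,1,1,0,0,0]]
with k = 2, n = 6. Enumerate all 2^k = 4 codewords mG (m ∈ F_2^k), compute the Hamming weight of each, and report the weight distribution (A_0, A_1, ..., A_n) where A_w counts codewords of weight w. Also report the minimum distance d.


Weight distribution: A_0 = 1, A_2 = 1, A_3 = 2. Minimum distance d = 2.

Enumerate all 2^2 = 4 messages m ∈ F_2^2.
For each, compute codeword c = mG in F_2^6, then tally its weight.
  m = 00 → c = 000000, weight = 0.
  m = 10 → c = 110100, weight = 3.
  m = 01 → c = 111000, weight = 3.
  m = 11 → c = 001100, weight = 2.
Tally weights:
  weight 0: 1 codewords.
  weight 2: 1 codewords.
  weight 3: 2 codewords.
Minimum distance d = smallest w > 0 with A_w > 0 = 2.
Sanity: Σ A_w = 4 = 2^2 = 4 ✓.


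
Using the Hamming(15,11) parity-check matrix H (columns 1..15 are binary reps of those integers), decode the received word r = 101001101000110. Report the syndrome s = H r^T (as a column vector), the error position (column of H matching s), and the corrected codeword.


s = (1, 0, 0, 1)^T, error position = 9, corrected codeword c = 101001100000110

Compute s = H r^T mod 2 one row at a time:
  s_1 = 0 + 1 + 0 + 0 + 0 + 1 + 1 + 0 = 3 ≡ 1 (mod 2).
  s_2 = 0 + 0 + 1 + 1 + 0 + 1 + 1 + 0 = 4 ≡ 0 (mod 2).
  s_3 = 0 + 1 + 1 + 1 + 0 + 0 + 1 + 0 = 4 ≡ 0 (mod 2).
  s_4 = 1 + 1 + 0 + 1 + 1 + 0 + 1 + 0 = 5 ≡ 1 (mod 2).
s = (1, 0, 0, 1)^T — this equals column 9 of H (binary 1001), so error is at position 9.
Correct: flip bit 9 of r = 101001101000110 to get c = 101001100000110.


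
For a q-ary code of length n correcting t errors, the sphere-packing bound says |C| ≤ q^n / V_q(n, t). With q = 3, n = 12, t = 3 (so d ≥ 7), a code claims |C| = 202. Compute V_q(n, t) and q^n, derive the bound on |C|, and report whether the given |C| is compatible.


V_q(n, t) = 2049, q^n = 531441, Hamming bound = 259, |C| = 202 ≤ bound (satisfied).

Step 1: Compute V_q(n, t) = Σ_{j=0}^3 C(n, j) (q−1)^j.
  j = 0: C(12,0)·(2)^0 = 1·1 = 1.
  j = 1: C(12,1)·(2)^1 = 12·2 = 24.
  j = 2: C(12,2)·(2)^2 = 66·4 = 264.
  j = 3: C(12,3)·(2)^3 = 220·8 = 1760.
  V_q(n, t) = 1 + 24 + 264 + 1760 = 2049.
Step 2: q^n = 3^12 = 531441.
Step 3: Hamming bound ⌊q^n / V_q(n,t)⌋ = ⌊531441/2049⌋ = 259.
Step 4: Compare |C| = 202 to 259: satisfied.
The claimed |C| lies below the Hamming bound.
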